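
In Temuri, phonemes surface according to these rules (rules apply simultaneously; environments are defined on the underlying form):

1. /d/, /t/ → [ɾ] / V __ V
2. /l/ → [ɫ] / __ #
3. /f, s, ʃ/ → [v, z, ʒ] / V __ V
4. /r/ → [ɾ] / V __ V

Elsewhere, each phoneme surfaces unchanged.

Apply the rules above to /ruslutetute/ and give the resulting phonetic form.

[rusluɾeɾuɾe]

/r/ (word-initial): rule 4 targets it, but not between two vowels → unchanged [r].
/u/ — not in any rule's target class → [u].
/s/ (between /u/ and /l/) is in the target of rule 3 but the environment (between two vowels) is not met → [s].
/l/ (between /s/ and /u/) is in the target of rule 2 but the environment (word-finally) is not met → [l].
/u/ — not in any rule's target class → [u].
/t/ — between /u/ and /e/, between two vowels — surfaces as [ɾ] (rule 1).
/e/ stays [e].
/t/ (between /e/ and /u/) occurs between two vowels → [ɾ] by rule 1.
/u/ (between /t/ and /t/) is unaffected → [u].
/t/ (between /u/ and /e/) occurs between two vowels → [ɾ] by rule 1.
/e/ (word-final) is unaffected → [e].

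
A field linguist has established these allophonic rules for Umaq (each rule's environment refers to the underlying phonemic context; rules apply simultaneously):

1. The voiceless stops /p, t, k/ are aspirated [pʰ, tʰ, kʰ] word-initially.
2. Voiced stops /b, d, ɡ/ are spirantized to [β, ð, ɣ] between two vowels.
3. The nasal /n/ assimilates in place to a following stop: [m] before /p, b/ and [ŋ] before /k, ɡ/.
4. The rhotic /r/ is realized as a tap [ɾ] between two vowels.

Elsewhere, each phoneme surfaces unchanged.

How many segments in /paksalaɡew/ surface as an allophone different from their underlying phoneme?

2

Segments that undergo a rule: /p/ → [pʰ] (rule 1); /ɡ/ → [ɣ] (rule 2).
All other segments surface unchanged.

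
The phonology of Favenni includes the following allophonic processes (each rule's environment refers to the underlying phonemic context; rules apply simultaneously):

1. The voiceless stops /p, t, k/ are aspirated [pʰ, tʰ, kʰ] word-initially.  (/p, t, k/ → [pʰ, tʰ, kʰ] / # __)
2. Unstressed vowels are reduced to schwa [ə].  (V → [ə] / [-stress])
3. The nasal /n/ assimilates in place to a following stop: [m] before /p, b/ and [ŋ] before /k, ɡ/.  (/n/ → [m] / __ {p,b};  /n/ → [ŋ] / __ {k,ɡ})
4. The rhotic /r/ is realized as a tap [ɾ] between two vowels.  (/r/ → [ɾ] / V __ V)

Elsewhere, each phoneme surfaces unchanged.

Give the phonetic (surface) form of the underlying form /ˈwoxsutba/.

/o/ (between /w/ and /x/) is in the target of rule 2 but the environment (in an unstressed syllable) is not met → [o].
/u/ meets the environment for rule 2 (in an unstressed syllable) → [ə].
/t/ (between /u/ and /b/): rule 1 targets it, but not word-initially → unchanged [t].
/a/ (word-final) occurs in an unstressed syllable → [ə] by rule 2.

[ˈwoxsətbə]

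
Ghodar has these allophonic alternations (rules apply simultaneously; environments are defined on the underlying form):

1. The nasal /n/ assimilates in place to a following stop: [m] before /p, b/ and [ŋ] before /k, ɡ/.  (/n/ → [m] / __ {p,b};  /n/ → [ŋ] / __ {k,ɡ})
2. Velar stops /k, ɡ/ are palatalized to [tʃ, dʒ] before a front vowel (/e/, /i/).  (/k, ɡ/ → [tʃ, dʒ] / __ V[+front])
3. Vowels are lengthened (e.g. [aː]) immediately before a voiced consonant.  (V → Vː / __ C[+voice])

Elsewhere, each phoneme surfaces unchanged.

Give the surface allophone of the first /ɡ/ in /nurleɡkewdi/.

/ɡ/ (between /e/ and /k/) fails the environment for rule 2, so it stays [ɡ].

[ɡ]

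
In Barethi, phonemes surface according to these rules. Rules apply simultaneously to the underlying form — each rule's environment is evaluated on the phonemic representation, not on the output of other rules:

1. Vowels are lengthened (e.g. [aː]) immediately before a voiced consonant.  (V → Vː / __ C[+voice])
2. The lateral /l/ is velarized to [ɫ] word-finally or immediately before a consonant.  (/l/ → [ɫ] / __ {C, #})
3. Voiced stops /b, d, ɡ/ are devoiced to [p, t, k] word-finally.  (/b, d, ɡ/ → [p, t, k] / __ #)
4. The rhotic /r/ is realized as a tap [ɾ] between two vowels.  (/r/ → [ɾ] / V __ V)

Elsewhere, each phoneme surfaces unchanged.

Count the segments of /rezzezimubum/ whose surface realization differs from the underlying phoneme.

5

Segments that undergo a rule: /e/ → [eː] (rule 1); /e/ → [eː] (rule 1); /i/ → [iː] (rule 1); /u/ → [uː] (rule 1); /u/ → [uː] (rule 1).
All other segments surface unchanged.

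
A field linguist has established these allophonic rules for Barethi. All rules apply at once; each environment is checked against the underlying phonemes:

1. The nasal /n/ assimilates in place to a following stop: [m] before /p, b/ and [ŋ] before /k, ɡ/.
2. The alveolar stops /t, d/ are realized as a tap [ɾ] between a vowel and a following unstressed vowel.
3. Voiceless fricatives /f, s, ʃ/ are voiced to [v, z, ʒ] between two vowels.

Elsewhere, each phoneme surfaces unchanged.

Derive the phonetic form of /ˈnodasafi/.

/n/ (word-initial) is in the target of rule 1 but the environment (before a labial or velar stop) is not met → [n].
/o/ (between /n/ and /d/) is unaffected → [o].
/d/ (between /o/ and /a/): between a vowel and a following unstressed vowel, so rule 2 applies → [ɾ].
/a/ (between /d/ and /s/): no rule targets it → [a].
/s/ — between /a/ and /a/, between two vowels — surfaces as [z] (rule 3).
/a/ stays [a].
Rule 3 applies to /f/ (between /a/ and /i/: between two vowels) → [v].
/i/ stays [i].

[ˈnoɾazavi]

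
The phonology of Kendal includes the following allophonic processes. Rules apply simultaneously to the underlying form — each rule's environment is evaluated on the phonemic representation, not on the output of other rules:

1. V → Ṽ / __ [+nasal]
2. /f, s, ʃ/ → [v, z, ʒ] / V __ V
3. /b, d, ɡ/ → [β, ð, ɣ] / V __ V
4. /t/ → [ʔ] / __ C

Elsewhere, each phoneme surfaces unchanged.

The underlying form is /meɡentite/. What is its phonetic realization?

/m/ (word-initial) is unaffected → [m].
/e/ (between /m/ and /ɡ/): rule 1 targets it, but not before a nasal consonant → unchanged [e].
/ɡ/ (between /e/ and /e/): between two vowels, so rule 3 applies → [ɣ].
Rule 1 applies to /e/ (between /ɡ/ and /n/: before a nasal consonant) → [ẽ].
/n/ (between /e/ and /t/): no rule targets it → [n].
/t/ (between /n/ and /i/) fails the environment for rule 4, so it stays [t].
/i/ (between /t/ and /t/) fails the environment for rule 1, so it stays [i].
/t/ (between /i/ and /e/): rule 4 targets it, but not immediately before a consonant → unchanged [t].
/e/ (word-final): rule 1 targets it, but not before a nasal consonant → unchanged [e].

[meɣẽntite]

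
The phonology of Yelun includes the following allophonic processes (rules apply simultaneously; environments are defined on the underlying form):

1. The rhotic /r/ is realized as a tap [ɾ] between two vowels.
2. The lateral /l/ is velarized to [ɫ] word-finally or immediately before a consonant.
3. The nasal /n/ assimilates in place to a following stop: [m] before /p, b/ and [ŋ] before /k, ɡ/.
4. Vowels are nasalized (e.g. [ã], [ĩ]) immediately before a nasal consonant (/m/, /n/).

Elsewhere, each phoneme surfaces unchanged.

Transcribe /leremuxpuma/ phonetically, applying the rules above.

[leɾẽmuxpũma]

/l/ — word-initial; rule 2 does not apply here → [l].
/e/ (between /l/ and /r/) is in the target of rule 4 but the environment (before a nasal consonant) is not met → [e].
/r/ (between /e/ and /e/) occurs between two vowels → [ɾ] by rule 1.
Rule 4 applies to /e/ (between /r/ and /m/: before a nasal consonant) → [ẽ].
/m/ stays [m].
/u/ (between /m/ and /x/) fails the environment for rule 4, so it stays [u].
/x/ (between /u/ and /p/): no rule targets it → [x].
/p/ (between /x/ and /u/) is unaffected → [p].
/u/ (between /p/ and /m/): before a nasal consonant, so rule 4 applies → [ũ].
/m/ — not in any rule's target class → [m].
/a/ — word-final; rule 4 does not apply here → [a].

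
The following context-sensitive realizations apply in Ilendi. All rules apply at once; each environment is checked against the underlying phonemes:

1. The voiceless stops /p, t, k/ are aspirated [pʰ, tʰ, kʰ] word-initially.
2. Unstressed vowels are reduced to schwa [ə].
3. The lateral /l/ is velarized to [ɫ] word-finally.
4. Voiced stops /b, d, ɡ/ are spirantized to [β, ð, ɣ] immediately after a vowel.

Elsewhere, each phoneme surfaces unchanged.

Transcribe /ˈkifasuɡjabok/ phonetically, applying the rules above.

[ˈkʰifəsəɣjəβək]

Rule 1 applies to /k/ (word-initial: word-initially) → [kʰ].
/i/ (between /k/ and /f/): rule 2 targets it, but not in an unstressed syllable → unchanged [i].
/f/ — not in any rule's target class → [f].
Rule 2 applies to /a/ (between /f/ and /s/: in an unstressed syllable) → [ə].
/s/ (between /a/ and /u/): no rule targets it → [s].
/u/ (between /s/ and /ɡ/) occurs in an unstressed syllable → [ə] by rule 2.
/ɡ/ — between /u/ and /j/, immediately after a vowel — surfaces as [ɣ] (rule 4).
/j/ — not in any rule's target class → [j].
/a/ — between /j/ and /b/, in an unstressed syllable — surfaces as [ə] (rule 2).
/b/ (between /a/ and /o/) occurs immediately after a vowel → [β] by rule 4.
/o/ — between /b/ and /k/, in an unstressed syllable — surfaces as [ə] (rule 2).
/k/ — word-final; rule 1 does not apply here → [k].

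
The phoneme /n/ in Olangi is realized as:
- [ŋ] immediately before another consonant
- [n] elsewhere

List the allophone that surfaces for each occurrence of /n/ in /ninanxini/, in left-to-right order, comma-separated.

[n], [n], [ŋ], [n]

Occurrence 1 (position 1): no conditioning environment matches → elsewhere allophone [n].
Occurrence 2 (position 3): no conditioning environment matches → elsewhere allophone [n].
Occurrence 3 (position 5): immediately before another consonant → [ŋ].
Occurrence 4 (position 8): no conditioning environment matches → elsewhere allophone [n].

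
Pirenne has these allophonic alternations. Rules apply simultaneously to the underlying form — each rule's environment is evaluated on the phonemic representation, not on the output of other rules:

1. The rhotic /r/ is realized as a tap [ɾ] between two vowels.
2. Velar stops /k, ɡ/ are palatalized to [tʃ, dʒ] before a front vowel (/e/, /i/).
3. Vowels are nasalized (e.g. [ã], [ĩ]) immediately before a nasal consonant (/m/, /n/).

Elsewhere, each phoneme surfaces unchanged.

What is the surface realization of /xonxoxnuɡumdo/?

[xõnxoxnuɡũmdo]

/x/ (word-initial): no rule targets it → [x].
Rule 3 applies to /o/ (between /x/ and /n/: before a nasal consonant) → [õ].
/n/ (between /o/ and /x/) is unaffected → [n].
/x/ stays [x].
/o/ (between /x/ and /x/) fails the environment for rule 3, so it stays [o].
/x/ stays [x].
/n/ — not in any rule's target class → [n].
/u/ (between /n/ and /ɡ/) fails the environment for rule 3, so it stays [u].
/ɡ/ — between /u/ and /u/; rule 2 does not apply here → [ɡ].
/u/ — between /ɡ/ and /m/, before a nasal consonant — surfaces as [ũ] (rule 3).
/m/ — not in any rule's target class → [m].
/d/ (between /m/ and /o/): no rule targets it → [d].
/o/ (word-final): rule 3 targets it, but not before a nasal consonant → unchanged [o].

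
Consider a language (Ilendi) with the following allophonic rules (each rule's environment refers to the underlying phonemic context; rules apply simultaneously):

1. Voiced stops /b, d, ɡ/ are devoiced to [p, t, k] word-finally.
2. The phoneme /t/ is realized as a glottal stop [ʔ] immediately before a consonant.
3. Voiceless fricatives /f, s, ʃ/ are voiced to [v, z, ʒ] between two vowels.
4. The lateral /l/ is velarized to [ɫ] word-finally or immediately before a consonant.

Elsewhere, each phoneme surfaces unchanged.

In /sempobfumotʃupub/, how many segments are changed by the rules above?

Segments that undergo a rule: /t/ → [ʔ] (rule 2); /b/ → [p] (rule 1).
All other segments surface unchanged.

2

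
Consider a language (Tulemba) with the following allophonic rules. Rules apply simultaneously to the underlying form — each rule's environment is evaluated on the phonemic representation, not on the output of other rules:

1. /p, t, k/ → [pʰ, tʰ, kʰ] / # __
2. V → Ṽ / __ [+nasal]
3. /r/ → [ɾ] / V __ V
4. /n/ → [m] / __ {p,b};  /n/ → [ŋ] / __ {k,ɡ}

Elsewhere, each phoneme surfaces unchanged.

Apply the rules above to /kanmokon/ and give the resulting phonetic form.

/k/ (word-initial): word-initially, so rule 1 applies → [kʰ].
/a/ (between /k/ and /n/) occurs before a nasal consonant → [ã] by rule 2.
/n/ (between /a/ and /m/) is in the target of rule 4 but the environment (before a labial or velar stop) is not met → [n].
/m/ (between /n/ and /o/): no rule targets it → [m].
/o/ — between /m/ and /k/; rule 2 does not apply here → [o].
/k/ (between /o/ and /o/): rule 1 targets it, but not word-initially → unchanged [k].
/o/ (between /k/ and /n/): before a nasal consonant, so rule 2 applies → [õ].
/n/ (word-final) fails the environment for rule 4, so it stays [n].

[kʰãnmokõn]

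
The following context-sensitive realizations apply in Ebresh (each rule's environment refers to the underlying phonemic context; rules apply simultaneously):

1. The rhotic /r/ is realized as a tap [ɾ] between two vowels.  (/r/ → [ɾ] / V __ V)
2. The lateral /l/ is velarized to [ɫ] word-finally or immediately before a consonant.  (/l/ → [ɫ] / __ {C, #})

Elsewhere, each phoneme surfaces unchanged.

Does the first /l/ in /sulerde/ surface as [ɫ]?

No

/l/ (between /u/ and /e/) is in the target of rule 2 but the environment (word-finally or immediately before a consonant) is not met → [l].
The actual realization is [l], not [ɫ].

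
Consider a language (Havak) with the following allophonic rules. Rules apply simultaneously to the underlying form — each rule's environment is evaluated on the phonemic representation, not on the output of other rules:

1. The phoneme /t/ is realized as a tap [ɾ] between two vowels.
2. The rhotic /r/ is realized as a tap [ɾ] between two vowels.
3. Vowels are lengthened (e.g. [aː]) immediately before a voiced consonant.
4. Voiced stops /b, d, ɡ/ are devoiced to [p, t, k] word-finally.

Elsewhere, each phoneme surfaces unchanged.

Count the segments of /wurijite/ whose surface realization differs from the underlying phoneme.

4

Segments that undergo a rule: /u/ → [uː] (rule 3); /r/ → [ɾ] (rule 2); /i/ → [iː] (rule 3); /t/ → [ɾ] (rule 1).
All other segments surface unchanged.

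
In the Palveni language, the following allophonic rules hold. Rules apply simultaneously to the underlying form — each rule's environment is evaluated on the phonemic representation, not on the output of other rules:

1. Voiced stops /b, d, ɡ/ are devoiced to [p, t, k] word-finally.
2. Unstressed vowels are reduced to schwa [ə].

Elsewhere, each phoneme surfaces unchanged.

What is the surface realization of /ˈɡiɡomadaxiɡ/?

/ɡ/ (word-initial): rule 1 targets it, but not word-finally → unchanged [ɡ].
/i/ — between /ɡ/ and /ɡ/; rule 2 does not apply here → [i].
/ɡ/ (between /i/ and /o/): rule 1 targets it, but not word-finally → unchanged [ɡ].
/o/ (between /ɡ/ and /m/) occurs in an unstressed syllable → [ə] by rule 2.
/m/ stays [m].
/a/ (between /m/ and /d/): in an unstressed syllable, so rule 2 applies → [ə].
/d/ — between /a/ and /a/; rule 1 does not apply here → [d].
/a/ — between /d/ and /x/, in an unstressed syllable — surfaces as [ə] (rule 2).
/x/ — not in any rule's target class → [x].
Rule 2 applies to /i/ (between /x/ and /ɡ/: in an unstressed syllable) → [ə].
Rule 1 applies to /ɡ/ (word-final: word-finally) → [k].

[ˈɡiɡəmədəxək]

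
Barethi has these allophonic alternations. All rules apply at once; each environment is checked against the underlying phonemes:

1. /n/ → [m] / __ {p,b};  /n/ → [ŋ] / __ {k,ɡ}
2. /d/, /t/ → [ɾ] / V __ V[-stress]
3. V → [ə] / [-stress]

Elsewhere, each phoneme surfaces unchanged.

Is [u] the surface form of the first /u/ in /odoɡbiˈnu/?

/u/ (word-final) is in the target of rule 3 but the environment (in an unstressed syllable) is not met → [u].
The actual realization is [u], which matches [u].

Yes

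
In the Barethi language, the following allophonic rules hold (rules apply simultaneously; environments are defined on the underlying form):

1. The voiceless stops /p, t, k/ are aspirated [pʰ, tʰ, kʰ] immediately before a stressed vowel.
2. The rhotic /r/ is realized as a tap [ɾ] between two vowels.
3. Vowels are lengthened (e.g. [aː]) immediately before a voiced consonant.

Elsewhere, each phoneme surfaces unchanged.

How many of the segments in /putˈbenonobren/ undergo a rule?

Segments that undergo a rule: /e/ → [eː] (rule 3); /o/ → [oː] (rule 3); /o/ → [oː] (rule 3); /e/ → [eː] (rule 3).
All other segments surface unchanged.

4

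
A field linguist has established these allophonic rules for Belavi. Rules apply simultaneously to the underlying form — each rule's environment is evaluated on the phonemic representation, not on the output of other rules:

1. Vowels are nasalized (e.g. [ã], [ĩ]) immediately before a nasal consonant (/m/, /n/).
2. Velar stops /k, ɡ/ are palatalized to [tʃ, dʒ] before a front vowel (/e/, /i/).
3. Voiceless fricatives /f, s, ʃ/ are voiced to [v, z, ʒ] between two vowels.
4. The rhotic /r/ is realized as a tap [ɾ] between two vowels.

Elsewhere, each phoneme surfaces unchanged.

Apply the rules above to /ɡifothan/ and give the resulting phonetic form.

/ɡ/ (word-initial) occurs before a front vowel → [dʒ] by rule 2.
/i/ (between /ɡ/ and /f/) is in the target of rule 1 but the environment (before a nasal consonant) is not met → [i].
/f/ meets the environment for rule 3 (between two vowels) → [v].
/o/ (between /f/ and /t/) fails the environment for rule 1, so it stays [o].
/t/ — not in any rule's target class → [t].
/h/ stays [h].
/a/ (between /h/ and /n/) occurs before a nasal consonant → [ã] by rule 1.
/n/ stays [n].

[dʒivothãn]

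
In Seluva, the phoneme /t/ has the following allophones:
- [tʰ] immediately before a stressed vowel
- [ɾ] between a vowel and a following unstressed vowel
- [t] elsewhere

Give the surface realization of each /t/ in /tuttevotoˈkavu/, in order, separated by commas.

[t], [t], [t], [ɾ]

Occurrence 1 (position 1): no conditioning environment matches → elsewhere allophone [t].
Occurrence 2 (position 3): no conditioning environment matches → elsewhere allophone [t].
Occurrence 3 (position 4): no conditioning environment matches → elsewhere allophone [t].
Occurrence 4 (position 8): between a vowel and an unstressed vowel → [ɾ].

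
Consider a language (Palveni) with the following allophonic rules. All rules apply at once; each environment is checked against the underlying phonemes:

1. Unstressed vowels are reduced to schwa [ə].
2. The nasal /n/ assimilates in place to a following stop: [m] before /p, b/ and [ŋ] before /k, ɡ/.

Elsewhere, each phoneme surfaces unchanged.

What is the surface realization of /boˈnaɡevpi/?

/o/ — between /b/ and /n/, in an unstressed syllable — surfaces as [ə] (rule 1).
/n/ (between /o/ and /a/) is in the target of rule 2 but the environment (before a labial or velar stop) is not met → [n].
/a/ (between /n/ and /ɡ/) fails the environment for rule 1, so it stays [a].
/e/ (between /ɡ/ and /v/): in an unstressed syllable, so rule 1 applies → [ə].
/i/ meets the environment for rule 1 (in an unstressed syllable) → [ə].

[bəˈnaɡəvpə]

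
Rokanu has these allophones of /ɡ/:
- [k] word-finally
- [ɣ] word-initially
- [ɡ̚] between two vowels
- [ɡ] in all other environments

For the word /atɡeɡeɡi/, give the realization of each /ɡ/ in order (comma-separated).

Occurrence 1 (position 3): no conditioning environment matches → elsewhere allophone [ɡ].
Occurrence 2 (position 5): between two vowels → [ɡ̚].
Occurrence 3 (position 7): between two vowels → [ɡ̚].

[ɡ], [ɡ̚], [ɡ̚]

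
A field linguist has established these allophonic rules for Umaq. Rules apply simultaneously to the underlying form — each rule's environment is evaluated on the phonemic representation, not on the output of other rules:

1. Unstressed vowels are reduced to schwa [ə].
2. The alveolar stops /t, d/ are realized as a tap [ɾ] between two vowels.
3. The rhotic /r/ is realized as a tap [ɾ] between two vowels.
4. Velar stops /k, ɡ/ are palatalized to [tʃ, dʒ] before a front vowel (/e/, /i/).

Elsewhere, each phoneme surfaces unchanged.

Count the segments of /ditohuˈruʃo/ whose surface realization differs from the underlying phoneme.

6

Segments that undergo a rule: /i/ → [ə] (rule 1); /t/ → [ɾ] (rule 2); /o/ → [ə] (rule 1); /u/ → [ə] (rule 1); /r/ → [ɾ] (rule 3); /o/ → [ə] (rule 1).
All other segments surface unchanged.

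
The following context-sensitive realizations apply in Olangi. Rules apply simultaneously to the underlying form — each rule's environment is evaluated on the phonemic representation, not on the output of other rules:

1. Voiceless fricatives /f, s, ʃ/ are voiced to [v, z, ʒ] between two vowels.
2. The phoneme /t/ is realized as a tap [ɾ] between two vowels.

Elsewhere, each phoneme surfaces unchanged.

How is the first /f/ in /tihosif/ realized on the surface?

[f]

/f/ (word-final) is in the target of rule 1 but the environment (between two vowels) is not met → [f].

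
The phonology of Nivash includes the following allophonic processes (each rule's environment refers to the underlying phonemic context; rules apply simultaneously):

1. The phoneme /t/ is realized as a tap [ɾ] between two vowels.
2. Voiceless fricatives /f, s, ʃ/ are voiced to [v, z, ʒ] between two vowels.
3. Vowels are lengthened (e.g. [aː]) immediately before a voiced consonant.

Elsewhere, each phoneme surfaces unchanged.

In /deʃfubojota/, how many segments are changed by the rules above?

3

Segments that undergo a rule: /u/ → [uː] (rule 3); /o/ → [oː] (rule 3); /t/ → [ɾ] (rule 1).
All other segments surface unchanged.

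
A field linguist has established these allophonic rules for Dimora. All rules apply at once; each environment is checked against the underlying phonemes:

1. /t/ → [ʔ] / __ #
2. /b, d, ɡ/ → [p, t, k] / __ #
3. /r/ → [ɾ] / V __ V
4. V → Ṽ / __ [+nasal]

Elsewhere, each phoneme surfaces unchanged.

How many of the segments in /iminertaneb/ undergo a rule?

Segments that undergo a rule: /i/ → [ĩ] (rule 4); /i/ → [ĩ] (rule 4); /a/ → [ã] (rule 4); /b/ → [p] (rule 2).
All other segments surface unchanged.

4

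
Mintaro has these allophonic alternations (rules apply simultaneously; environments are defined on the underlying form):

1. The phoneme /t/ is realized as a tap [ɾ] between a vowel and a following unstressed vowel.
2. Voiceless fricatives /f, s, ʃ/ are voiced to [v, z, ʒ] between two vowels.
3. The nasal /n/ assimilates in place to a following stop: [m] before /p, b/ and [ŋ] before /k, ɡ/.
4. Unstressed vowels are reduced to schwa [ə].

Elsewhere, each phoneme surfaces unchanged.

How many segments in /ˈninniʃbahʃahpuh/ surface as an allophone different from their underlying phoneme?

4

Segments that undergo a rule: /i/ → [ə] (rule 4); /a/ → [ə] (rule 4); /a/ → [ə] (rule 4); /u/ → [ə] (rule 4).
All other segments surface unchanged.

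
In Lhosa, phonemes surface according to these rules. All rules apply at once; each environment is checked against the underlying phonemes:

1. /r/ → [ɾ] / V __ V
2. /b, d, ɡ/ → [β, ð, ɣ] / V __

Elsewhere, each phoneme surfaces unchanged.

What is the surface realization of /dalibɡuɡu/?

[daliβɡuɣu]

/d/ (word-initial): rule 2 targets it, but not immediately after a vowel → unchanged [d].
/a/ stays [a].
/l/ (between /a/ and /i/): no rule targets it → [l].
/i/ (between /l/ and /b/) is unaffected → [i].
/b/ meets the environment for rule 2 (immediately after a vowel) → [β].
/ɡ/ (between /b/ and /u/): rule 2 targets it, but not immediately after a vowel → unchanged [ɡ].
/u/ stays [u].
/ɡ/ (between /u/ and /u/): immediately after a vowel, so rule 2 applies → [ɣ].
/u/ stays [u].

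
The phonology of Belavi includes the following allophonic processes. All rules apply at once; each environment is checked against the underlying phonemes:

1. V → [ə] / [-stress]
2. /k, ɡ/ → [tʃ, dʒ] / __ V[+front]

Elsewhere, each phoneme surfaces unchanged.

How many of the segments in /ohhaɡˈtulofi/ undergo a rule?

4

Segments that undergo a rule: /o/ → [ə] (rule 1); /a/ → [ə] (rule 1); /o/ → [ə] (rule 1); /i/ → [ə] (rule 1).
All other segments surface unchanged.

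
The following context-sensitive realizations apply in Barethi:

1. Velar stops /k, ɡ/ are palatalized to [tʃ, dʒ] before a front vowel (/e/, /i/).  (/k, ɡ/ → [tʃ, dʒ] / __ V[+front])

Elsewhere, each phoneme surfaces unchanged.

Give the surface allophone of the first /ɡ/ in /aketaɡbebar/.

[ɡ]

/ɡ/ (between /a/ and /b/) is in the target of rule 1 but the environment (before a front vowel) is not met → [ɡ].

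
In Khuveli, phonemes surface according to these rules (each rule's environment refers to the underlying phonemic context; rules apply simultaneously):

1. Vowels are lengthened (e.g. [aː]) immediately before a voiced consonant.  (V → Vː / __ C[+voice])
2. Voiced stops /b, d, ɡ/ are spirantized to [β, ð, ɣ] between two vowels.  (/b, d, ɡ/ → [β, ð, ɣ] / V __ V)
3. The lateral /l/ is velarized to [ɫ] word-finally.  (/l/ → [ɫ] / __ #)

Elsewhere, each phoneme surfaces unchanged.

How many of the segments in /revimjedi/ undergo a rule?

Segments that undergo a rule: /e/ → [eː] (rule 1); /i/ → [iː] (rule 1); /e/ → [eː] (rule 1); /d/ → [ð] (rule 2).
All other segments surface unchanged.

4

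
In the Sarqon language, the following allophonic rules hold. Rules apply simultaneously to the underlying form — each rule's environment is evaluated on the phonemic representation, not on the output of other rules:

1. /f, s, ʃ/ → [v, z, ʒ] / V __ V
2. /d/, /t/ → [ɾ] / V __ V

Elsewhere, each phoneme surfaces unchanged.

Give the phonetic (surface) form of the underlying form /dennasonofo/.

/d/ — word-initial; rule 2 does not apply here → [d].
/e/ — not in any rule's target class → [e].
/n/ (between /e/ and /n/): no rule targets it → [n].
/n/ (between /n/ and /a/): no rule targets it → [n].
/a/ (between /n/ and /s/) is unaffected → [a].
/s/ meets the environment for rule 1 (between two vowels) → [z].
/o/ — not in any rule's target class → [o].
/n/ — not in any rule's target class → [n].
/o/ — not in any rule's target class → [o].
/f/ (between /o/ and /o/) occurs between two vowels → [v] by rule 1.
/o/ (word-final) is unaffected → [o].

[dennazonovo]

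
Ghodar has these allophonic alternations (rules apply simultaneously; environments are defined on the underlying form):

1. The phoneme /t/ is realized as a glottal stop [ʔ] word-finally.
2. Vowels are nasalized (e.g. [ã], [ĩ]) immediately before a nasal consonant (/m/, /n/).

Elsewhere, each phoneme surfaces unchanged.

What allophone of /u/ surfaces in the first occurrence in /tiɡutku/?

/u/ (between /ɡ/ and /t/) is in the target of rule 2 but the environment (before a nasal consonant) is not met → [u].

[u]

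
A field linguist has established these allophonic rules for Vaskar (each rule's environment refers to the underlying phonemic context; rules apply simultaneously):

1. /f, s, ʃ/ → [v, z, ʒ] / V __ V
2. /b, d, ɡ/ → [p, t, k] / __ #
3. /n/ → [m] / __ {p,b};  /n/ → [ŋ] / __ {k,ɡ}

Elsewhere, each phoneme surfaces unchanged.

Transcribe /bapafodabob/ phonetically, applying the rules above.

[bapavodabop]

/b/ (word-initial) fails the environment for rule 2, so it stays [b].
/a/ (between /b/ and /p/) is unaffected → [a].
/p/ — not in any rule's target class → [p].
/a/ stays [a].
Rule 1 applies to /f/ (between /a/ and /o/: between two vowels) → [v].
/o/ (between /f/ and /d/) is unaffected → [o].
/d/ (between /o/ and /a/) fails the environment for rule 2, so it stays [d].
/a/ (between /d/ and /b/): no rule targets it → [a].
/b/ (between /a/ and /o/) fails the environment for rule 2, so it stays [b].
/o/ — not in any rule's target class → [o].
Rule 2 applies to /b/ (word-final: word-finally) → [p].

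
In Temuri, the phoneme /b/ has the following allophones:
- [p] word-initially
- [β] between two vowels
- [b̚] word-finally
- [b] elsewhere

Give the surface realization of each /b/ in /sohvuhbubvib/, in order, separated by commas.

Occurrence 1 (position 7): no conditioning environment matches → elsewhere allophone [b].
Occurrence 2 (position 9): no conditioning environment matches → elsewhere allophone [b].
Occurrence 3 (position 12): word-finally → [b̚].

[b], [b], [b̚]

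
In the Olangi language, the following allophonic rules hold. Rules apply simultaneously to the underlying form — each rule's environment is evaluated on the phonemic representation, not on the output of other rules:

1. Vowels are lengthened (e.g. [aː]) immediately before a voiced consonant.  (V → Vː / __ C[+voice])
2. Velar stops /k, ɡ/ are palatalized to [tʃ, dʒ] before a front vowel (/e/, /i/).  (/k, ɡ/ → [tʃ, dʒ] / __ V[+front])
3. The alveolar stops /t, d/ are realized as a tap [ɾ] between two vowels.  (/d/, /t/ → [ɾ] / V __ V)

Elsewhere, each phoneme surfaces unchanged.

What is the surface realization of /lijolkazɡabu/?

[liːjoːlkaːzɡaːbu]

/l/ (word-initial) is unaffected → [l].
/i/ (between /l/ and /j/) occurs before a voiced consonant → [iː] by rule 1.
/j/ — not in any rule's target class → [j].
/o/ meets the environment for rule 1 (before a voiced consonant) → [oː].
/l/ stays [l].
/k/ (between /l/ and /a/) is in the target of rule 2 but the environment (before a front vowel) is not met → [k].
/a/ — between /k/ and /z/, before a voiced consonant — surfaces as [aː] (rule 1).
/z/ — not in any rule's target class → [z].
/ɡ/ (between /z/ and /a/) fails the environment for rule 2, so it stays [ɡ].
/a/ meets the environment for rule 1 (before a voiced consonant) → [aː].
/b/ (between /a/ and /u/) is unaffected → [b].
/u/ (word-final) fails the environment for rule 1, so it stays [u].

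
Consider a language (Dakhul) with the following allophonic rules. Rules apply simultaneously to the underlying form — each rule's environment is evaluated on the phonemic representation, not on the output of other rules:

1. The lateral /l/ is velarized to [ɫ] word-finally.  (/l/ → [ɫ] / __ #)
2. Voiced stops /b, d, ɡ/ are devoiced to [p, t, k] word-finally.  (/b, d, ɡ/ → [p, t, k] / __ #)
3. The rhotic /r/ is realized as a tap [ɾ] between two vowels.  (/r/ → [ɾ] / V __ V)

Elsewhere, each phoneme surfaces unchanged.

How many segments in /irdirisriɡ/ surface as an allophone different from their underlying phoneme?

Segments that undergo a rule: /r/ → [ɾ] (rule 3); /ɡ/ → [k] (rule 2).
All other segments surface unchanged.

2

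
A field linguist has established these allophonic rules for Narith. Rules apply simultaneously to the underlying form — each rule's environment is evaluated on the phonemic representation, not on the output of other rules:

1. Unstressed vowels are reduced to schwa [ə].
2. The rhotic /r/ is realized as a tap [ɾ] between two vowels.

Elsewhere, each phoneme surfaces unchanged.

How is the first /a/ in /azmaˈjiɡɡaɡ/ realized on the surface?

[ə]

/a/ meets the environment for rule 1 (in an unstressed syllable) → [ə].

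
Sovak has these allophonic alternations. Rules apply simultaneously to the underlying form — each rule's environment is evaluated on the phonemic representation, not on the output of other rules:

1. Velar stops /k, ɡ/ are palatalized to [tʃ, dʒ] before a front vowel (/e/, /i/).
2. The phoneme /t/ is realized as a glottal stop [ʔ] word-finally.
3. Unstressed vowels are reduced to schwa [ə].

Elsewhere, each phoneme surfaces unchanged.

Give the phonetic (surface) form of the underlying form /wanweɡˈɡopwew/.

[wənwəɡˈɡopwəw]

/w/ (word-initial): no rule targets it → [w].
/a/ meets the environment for rule 3 (in an unstressed syllable) → [ə].
/n/ stays [n].
/w/ (between /n/ and /e/): no rule targets it → [w].
/e/ meets the environment for rule 3 (in an unstressed syllable) → [ə].
/ɡ/ — between /e/ and /ɡ/; rule 1 does not apply here → [ɡ].
/ɡ/ (between /ɡ/ and /o/) fails the environment for rule 1, so it stays [ɡ].
/o/ (between /ɡ/ and /p/) is in the target of rule 3 but the environment (in an unstressed syllable) is not met → [o].
/p/ — not in any rule's target class → [p].
/w/ stays [w].
/e/ meets the environment for rule 3 (in an unstressed syllable) → [ə].
/w/ (word-final): no rule targets it → [w].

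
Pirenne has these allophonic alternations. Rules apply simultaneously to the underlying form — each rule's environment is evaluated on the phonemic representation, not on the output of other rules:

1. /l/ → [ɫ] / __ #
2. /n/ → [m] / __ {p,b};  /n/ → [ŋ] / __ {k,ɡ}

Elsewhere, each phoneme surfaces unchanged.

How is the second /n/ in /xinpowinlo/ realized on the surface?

/n/ (between /i/ and /l/) fails the environment for rule 2, so it stays [n].

[n]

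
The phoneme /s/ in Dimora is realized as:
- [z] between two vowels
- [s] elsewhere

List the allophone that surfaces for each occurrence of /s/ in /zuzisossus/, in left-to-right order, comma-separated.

[z], [s], [s], [s]

Occurrence 1 (position 5): between two vowels → [z].
Occurrence 2 (position 7): no conditioning environment matches → elsewhere allophone [s].
Occurrence 3 (position 8): no conditioning environment matches → elsewhere allophone [s].
Occurrence 4 (position 10): no conditioning environment matches → elsewhere allophone [s].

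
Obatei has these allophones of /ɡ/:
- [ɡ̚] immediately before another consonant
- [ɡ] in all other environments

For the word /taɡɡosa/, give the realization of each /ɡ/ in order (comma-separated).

[ɡ̚], [ɡ]

Occurrence 1 (position 3): immediately before another consonant → [ɡ̚].
Occurrence 2 (position 4): no conditioning environment matches → elsewhere allophone [ɡ].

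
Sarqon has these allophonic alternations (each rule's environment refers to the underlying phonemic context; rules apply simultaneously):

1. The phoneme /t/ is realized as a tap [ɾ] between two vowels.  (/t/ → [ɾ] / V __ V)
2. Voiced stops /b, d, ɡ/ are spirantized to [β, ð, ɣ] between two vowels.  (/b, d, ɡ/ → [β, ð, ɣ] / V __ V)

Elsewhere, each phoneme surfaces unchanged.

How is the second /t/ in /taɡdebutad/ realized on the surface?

[ɾ]

/t/ (between /u/ and /a/): between two vowels, so rule 1 applies → [ɾ].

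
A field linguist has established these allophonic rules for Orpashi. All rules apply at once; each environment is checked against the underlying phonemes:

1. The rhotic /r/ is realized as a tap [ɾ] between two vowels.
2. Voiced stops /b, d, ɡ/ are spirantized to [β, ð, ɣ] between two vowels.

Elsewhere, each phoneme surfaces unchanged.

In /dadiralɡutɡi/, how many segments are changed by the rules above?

Segments that undergo a rule: /d/ → [ð] (rule 2); /r/ → [ɾ] (rule 1).
All other segments surface unchanged.

2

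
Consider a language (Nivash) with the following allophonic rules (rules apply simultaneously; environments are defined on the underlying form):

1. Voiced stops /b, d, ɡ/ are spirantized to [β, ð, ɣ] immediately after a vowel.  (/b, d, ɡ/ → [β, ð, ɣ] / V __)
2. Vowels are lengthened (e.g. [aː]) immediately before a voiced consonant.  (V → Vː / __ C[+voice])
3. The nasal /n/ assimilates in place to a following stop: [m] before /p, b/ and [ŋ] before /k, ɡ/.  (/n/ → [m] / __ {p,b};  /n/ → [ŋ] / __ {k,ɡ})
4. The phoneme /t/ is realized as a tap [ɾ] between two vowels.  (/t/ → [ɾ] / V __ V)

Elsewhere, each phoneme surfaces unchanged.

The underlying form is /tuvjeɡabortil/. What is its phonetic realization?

[tuːvjeːɣaːβoːrtiːl]

/t/ — word-initial; rule 4 does not apply here → [t].
Rule 2 applies to /u/ (between /t/ and /v/: before a voiced consonant) → [uː].
/v/ (between /u/ and /j/): no rule targets it → [v].
/j/ (between /v/ and /e/) is unaffected → [j].
Rule 2 applies to /e/ (between /j/ and /ɡ/: before a voiced consonant) → [eː].
/ɡ/ (between /e/ and /a/): immediately after a vowel, so rule 1 applies → [ɣ].
Rule 2 applies to /a/ (between /ɡ/ and /b/: before a voiced consonant) → [aː].
/b/ (between /a/ and /o/) occurs immediately after a vowel → [β] by rule 1.
/o/ (between /b/ and /r/) occurs before a voiced consonant → [oː] by rule 2.
/r/ (between /o/ and /t/) is unaffected → [r].
/t/ (between /r/ and /i/): rule 4 targets it, but not between two vowels → unchanged [t].
/i/ (between /t/ and /l/): before a voiced consonant, so rule 2 applies → [iː].
/l/ (word-final) is unaffected → [l].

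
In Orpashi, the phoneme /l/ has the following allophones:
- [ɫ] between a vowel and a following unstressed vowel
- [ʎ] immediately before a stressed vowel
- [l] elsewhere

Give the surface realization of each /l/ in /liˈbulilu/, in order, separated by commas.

[l], [ɫ], [ɫ]

Occurrence 1 (position 1): no conditioning environment matches → elsewhere allophone [l].
Occurrence 2 (position 5): between a vowel and a following unstressed vowel → [ɫ].
Occurrence 3 (position 7): between a vowel and a following unstressed vowel → [ɫ].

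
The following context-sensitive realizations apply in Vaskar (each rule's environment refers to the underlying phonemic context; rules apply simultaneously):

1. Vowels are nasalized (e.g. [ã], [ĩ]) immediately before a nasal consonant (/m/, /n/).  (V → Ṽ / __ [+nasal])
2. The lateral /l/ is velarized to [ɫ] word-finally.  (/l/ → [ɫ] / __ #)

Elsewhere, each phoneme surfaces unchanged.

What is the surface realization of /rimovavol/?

/r/ (word-initial): no rule targets it → [r].
/i/ meets the environment for rule 1 (before a nasal consonant) → [ĩ].
/m/ — not in any rule's target class → [m].
/o/ (between /m/ and /v/) fails the environment for rule 1, so it stays [o].
/v/ — not in any rule's target class → [v].
/a/ (between /v/ and /v/): rule 1 targets it, but not before a nasal consonant → unchanged [a].
/v/ stays [v].
/o/ — between /v/ and /l/; rule 1 does not apply here → [o].
/l/ (word-final) occurs word-finally → [ɫ] by rule 2.

[rĩmovavoɫ]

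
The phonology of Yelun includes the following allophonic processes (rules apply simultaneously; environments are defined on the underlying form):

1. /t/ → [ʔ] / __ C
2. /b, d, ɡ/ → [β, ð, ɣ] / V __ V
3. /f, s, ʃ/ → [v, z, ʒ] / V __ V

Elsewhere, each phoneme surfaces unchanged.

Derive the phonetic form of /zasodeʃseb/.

[zazoðeʃseb]

/z/ — not in any rule's target class → [z].
/a/ — not in any rule's target class → [a].
/s/ — between /a/ and /o/, between two vowels — surfaces as [z] (rule 3).
/o/ (between /s/ and /d/): no rule targets it → [o].
/d/ meets the environment for rule 2 (between two vowels) → [ð].
/e/ (between /d/ and /ʃ/): no rule targets it → [e].
/ʃ/ (between /e/ and /s/) fails the environment for rule 3, so it stays [ʃ].
/s/ (between /ʃ/ and /e/): rule 3 targets it, but not between two vowels → unchanged [s].
/e/ (between /s/ and /b/): no rule targets it → [e].
/b/ (word-final) fails the environment for rule 2, so it stays [b].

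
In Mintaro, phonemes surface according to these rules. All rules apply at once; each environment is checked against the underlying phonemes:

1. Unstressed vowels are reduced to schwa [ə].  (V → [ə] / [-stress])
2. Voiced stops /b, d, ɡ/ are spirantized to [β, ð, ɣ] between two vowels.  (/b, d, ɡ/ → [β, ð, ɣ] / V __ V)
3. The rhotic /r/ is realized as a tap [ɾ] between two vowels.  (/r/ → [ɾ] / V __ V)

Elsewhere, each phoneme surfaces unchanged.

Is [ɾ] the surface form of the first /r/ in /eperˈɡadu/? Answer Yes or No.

/r/ (between /e/ and /ɡ/): rule 3 targets it, but not between two vowels → unchanged [r].
The actual realization is [r], not [ɾ].

No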